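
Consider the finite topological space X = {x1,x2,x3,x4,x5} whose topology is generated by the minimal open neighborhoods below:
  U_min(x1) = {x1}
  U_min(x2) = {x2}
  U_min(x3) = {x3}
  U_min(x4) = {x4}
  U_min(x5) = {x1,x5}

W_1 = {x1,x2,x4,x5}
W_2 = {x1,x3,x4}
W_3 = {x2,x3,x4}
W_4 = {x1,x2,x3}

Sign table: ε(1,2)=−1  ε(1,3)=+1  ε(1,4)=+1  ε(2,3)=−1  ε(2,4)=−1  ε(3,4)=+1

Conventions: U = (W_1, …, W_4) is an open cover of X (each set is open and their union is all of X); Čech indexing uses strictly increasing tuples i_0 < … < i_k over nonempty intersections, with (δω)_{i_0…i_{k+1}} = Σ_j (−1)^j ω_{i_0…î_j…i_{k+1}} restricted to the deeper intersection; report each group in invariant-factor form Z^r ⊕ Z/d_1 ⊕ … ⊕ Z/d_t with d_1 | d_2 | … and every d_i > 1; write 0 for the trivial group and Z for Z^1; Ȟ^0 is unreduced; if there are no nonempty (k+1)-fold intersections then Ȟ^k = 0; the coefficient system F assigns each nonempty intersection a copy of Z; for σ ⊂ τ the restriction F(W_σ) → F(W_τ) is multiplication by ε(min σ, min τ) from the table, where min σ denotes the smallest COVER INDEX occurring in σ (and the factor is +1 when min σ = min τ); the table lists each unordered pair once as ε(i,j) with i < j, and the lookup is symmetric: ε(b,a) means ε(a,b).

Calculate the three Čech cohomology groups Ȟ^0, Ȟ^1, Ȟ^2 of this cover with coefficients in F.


Ȟ^0 ≅ Z, Ȟ^1 ≅ 0 and Ȟ^2 ≅ Z

nerve of the cover:
  W12={x1,x4} W13={x2,x4} W14={x1,x2} W23={x3,x4} W24={x1,x3} W34={x2,x3}
  W123={x4} W124={x1} W134={x2} W234={x3}
C dims 4,6,4; δ0: rk 3, SNF 1^3; δ1: rk 3, SNF 1^3
Ȟ^0 = (4 − 3) − 0 = 1, so Ȟ^0 ≅ Z
Ȟ^1 = (6 − 3) − 3 = 0, so Ȟ^1 ≅ 0
Ȟ^2 = (4 − 0) − 3 = 1, so Ȟ^2 ≅ Z


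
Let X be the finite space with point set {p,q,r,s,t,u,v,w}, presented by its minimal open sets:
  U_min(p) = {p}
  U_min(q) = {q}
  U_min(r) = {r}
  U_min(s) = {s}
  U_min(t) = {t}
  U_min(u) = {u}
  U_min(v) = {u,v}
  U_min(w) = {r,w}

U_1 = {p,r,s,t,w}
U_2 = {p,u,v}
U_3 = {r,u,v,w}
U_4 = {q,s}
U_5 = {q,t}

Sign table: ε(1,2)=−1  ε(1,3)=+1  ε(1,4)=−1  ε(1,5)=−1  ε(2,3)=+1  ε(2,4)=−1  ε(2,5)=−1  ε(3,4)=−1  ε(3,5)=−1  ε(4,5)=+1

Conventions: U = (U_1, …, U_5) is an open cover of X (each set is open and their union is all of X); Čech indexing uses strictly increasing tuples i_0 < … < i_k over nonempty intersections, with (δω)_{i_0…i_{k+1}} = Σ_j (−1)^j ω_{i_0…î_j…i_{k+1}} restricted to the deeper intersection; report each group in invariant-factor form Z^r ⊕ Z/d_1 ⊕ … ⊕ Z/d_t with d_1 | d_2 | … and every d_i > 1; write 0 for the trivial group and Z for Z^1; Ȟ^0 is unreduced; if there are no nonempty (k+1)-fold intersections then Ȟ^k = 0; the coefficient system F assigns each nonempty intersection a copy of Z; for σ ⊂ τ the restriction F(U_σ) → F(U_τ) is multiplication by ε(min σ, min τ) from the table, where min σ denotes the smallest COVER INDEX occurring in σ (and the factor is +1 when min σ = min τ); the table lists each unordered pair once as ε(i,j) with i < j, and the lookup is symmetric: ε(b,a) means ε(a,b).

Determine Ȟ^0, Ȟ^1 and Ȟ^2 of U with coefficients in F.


nonempty intersections:
  U12={p} U13={r,w} U14={s} U15={t} U23={u,v} U45={q}
C dims 5,6; δ0: rk 5, SNF 1^4·2
Ȟ^0: (5−5)−0=0 ⇒ 0
Ȟ^1: (6−0)−5=1 plus torsion [2] ⇒ Z ⊕ Z/2
Ȟ^2: (0−0)−0=0 ⇒ 0

Ȟ^0(U;F) ≅ 0, Ȟ^1(U;F) ≅ Z ⊕ Z/2, Ȟ^2(U;F) ≅ 0


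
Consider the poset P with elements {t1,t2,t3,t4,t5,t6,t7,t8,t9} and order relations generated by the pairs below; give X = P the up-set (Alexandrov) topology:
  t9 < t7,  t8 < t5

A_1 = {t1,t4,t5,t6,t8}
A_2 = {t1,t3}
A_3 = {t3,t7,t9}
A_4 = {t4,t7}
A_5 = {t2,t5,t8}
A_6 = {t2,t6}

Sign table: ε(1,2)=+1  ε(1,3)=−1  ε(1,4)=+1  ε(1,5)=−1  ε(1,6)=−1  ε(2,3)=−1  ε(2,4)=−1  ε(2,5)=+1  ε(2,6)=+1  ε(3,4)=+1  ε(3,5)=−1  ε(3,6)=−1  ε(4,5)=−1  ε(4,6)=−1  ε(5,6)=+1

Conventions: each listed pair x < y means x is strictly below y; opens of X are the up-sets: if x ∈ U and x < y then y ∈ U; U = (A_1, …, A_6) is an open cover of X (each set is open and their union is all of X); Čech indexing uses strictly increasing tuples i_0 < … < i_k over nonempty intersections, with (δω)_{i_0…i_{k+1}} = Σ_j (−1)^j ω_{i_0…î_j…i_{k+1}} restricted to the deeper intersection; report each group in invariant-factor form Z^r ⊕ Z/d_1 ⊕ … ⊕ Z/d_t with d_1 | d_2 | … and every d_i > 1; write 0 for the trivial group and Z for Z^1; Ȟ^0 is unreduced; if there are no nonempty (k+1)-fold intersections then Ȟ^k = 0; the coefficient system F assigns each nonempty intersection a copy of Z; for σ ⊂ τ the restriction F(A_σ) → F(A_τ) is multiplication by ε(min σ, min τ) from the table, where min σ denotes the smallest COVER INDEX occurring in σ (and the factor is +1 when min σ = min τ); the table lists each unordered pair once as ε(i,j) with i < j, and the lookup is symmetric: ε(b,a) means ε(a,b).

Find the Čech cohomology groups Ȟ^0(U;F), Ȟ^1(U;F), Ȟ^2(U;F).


Ȟ^0 = 0; Ȟ^1 = Z ⊕ Z/2; Ȟ^2 = 0

nonempty intersections:
  A12={t1} A14={t4} A15={t5,t8} A16={t6} A23={t3} A34={t7} A56={t2}
C dims 6,7; δ0: rk 6, SNF 1^5·2
Ȟ^0: (6−6)−0=0 ⇒ 0
Ȟ^1: (7−0)−6=1 plus torsion [2] ⇒ Z ⊕ Z/2
Ȟ^2: (0−0)−0=0 ⇒ 0


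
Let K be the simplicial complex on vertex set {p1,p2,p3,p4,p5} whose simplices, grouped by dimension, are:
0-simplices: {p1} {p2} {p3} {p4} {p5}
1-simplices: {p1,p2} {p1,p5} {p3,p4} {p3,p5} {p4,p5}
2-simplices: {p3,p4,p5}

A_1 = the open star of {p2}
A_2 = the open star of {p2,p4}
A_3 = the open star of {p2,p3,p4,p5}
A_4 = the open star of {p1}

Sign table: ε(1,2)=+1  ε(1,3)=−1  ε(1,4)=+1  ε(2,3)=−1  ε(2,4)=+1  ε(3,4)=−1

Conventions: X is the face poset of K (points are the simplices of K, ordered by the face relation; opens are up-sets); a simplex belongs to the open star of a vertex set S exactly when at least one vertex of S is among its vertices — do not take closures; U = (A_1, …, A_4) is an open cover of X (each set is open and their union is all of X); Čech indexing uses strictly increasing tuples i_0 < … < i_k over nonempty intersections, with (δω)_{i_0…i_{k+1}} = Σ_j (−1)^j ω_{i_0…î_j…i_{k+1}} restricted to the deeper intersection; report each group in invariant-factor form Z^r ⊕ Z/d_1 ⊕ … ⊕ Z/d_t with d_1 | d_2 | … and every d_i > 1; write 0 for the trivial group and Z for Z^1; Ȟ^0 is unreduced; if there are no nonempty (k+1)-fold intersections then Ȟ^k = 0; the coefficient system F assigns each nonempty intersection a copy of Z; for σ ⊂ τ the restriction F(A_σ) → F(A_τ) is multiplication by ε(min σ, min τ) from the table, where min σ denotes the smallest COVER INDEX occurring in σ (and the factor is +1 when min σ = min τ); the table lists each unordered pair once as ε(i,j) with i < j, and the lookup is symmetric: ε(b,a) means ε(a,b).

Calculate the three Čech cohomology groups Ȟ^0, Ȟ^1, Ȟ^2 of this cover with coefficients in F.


nonempty overlaps:
  A1={{p2},{p1,p2}} A2={{p2},{p4},{p1,p2},{p3,p4},{p4,p5},{p3,p4,p5}} A3={{p2},{p3},{p4},{p5},{p1,p2},{p1,p5},{p3,p4},{p3,p5},{p4,p5},{p3,p4,p5}} A4={{p1},{p1,p2},{p1,p5}}
  A12={{p2},{p1,p2}} A13={{p2},{p1,p2}} A14={{p1,p2}} A23={{p2},{p4},{p1,p2},{p3,p4},{p4,p5},{p3,p4,p5}} A24={{p1,p2}} A34={{p1,p2},{p1,p5}}
  A123={{p2},{p1,p2}} A124={{p1,p2}} A134={{p1,p2}} A234={{p1,p2}}
  A1234={{p1,p2}}
C dims 4,6,4,1; δ0: rk 3, SNF 1^3; δ1: rk 3, SNF 1^3; δ2: rk 1, SNF 1^1
degree 0: 4−3−0 = 1 → Ȟ^0 ≅ Z
degree 1: 6−3−3 = 0 → Ȟ^1 ≅ 0
degree 2: 4−1−3 = 0 → Ȟ^2 ≅ 0

Ȟ^0 ≅ Z, Ȟ^1 ≅ 0 and Ȟ^2 ≅ 0


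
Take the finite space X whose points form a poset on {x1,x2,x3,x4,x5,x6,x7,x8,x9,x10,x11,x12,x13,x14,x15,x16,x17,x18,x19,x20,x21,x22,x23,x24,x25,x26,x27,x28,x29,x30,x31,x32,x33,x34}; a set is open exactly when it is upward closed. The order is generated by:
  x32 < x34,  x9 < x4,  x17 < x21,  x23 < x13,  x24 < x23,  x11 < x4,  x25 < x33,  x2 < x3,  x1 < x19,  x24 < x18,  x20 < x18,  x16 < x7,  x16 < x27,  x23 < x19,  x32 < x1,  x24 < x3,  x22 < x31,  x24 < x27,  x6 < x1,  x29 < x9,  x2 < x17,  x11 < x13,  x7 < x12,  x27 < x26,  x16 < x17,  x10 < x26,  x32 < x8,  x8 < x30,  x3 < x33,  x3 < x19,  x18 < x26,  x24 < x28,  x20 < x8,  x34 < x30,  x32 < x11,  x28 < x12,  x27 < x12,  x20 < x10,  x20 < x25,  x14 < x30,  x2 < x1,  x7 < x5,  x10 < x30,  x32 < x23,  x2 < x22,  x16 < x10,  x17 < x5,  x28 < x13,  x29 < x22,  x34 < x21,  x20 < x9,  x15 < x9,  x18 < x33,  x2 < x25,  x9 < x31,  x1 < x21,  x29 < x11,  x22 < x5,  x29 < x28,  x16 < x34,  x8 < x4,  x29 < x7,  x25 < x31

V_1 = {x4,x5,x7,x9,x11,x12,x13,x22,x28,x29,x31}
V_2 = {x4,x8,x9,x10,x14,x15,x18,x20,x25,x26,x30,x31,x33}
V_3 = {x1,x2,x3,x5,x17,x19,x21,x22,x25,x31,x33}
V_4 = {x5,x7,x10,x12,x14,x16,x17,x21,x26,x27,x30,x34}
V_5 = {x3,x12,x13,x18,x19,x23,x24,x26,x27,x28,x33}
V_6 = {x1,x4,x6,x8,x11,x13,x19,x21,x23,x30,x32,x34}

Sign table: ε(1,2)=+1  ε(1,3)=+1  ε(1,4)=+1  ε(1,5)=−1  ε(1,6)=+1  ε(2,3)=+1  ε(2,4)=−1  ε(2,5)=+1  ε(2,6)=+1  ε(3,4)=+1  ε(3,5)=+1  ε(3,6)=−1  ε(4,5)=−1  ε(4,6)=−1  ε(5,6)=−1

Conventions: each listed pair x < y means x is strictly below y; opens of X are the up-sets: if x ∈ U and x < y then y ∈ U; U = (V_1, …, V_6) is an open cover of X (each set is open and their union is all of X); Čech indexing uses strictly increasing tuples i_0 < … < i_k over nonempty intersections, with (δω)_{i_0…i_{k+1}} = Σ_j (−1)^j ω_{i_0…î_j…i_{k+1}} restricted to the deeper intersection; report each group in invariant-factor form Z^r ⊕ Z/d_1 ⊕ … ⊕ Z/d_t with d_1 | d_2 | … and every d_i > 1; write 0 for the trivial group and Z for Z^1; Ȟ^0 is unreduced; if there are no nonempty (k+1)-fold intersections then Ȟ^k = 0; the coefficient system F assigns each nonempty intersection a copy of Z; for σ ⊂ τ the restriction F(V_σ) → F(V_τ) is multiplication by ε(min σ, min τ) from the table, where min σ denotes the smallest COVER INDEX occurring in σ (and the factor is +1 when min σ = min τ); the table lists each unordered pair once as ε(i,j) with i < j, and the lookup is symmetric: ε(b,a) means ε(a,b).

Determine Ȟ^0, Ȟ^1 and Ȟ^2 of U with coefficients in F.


nerve simplices:
  V12={x4,x9,x31} V13={x5,x22,x31} V14={x5,x7,x12} V15={x12,x13,x28} V16={x4,x11,x13} V23={x25,x31,x33} V24={x10,x14,x26,x30} V25={x18,x26,x33} V26={x4,x8,x30} V34={x5,x17,x21} V35={x3,x19,x33} V36={x1,x19,x21} V45={x12,x26,x27} V46={x21,x30,x34} V56={x13,x19,x23}
  V123={x31} V126={x4} V134={x5} V145={x12} V156={x13} V235={x33} V245={x26} V246={x30} V346={x21} V356={x19}
C dims 6,15,10; δ0: rk 6, SNF 1^5·2; δ1: rk 9, SNF 1^9
degree 0: 6−6−0 = 0 → Ȟ^0 ≅ 0
degree 1: 15−9−6 = 0 plus torsion [2] → Ȟ^1 ≅ Z/2
degree 2: 10−0−9 = 1 → Ȟ^2 ≅ Z

Ȟ^0 ≅ 0; Ȟ^1 ≅ Z/2; Ȟ^2 ≅ Z


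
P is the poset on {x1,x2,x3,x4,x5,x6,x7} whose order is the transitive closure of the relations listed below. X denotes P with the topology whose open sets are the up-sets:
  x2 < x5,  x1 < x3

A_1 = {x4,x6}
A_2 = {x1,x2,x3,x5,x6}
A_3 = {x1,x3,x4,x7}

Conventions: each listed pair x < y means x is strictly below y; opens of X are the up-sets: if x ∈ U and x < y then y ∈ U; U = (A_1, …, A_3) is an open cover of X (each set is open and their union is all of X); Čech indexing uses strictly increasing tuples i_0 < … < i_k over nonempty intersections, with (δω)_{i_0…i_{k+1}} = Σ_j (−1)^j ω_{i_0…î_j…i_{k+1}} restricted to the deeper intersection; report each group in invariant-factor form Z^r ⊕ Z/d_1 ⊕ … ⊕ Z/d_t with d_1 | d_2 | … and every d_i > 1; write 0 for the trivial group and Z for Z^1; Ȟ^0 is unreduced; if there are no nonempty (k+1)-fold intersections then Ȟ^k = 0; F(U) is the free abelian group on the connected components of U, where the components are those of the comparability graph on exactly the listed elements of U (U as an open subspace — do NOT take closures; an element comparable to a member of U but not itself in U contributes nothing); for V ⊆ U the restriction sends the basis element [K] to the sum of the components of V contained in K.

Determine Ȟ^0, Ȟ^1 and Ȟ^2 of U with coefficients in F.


nerve of the cover:
  A12={x6} A13={x4} A23={x1,x3}
components per intersection:
  A1: {x4} {x6}
  A2: {x1,x3} {x2,x5} {x6}
  A3: {x1,x3} {x4} {x7}
  A12: {x6}
  A13: {x4}
  A23: {x1,x3}
C dims 8,3; δ0: rk 3, SNF 1^3
Ȟ^0 = (8 − 3) − 0 = 5, so Ȟ^0 ≅ Z^5
Ȟ^1 = (3 − 0) − 3 = 0, so Ȟ^1 ≅ 0
Ȟ^2 = (0 − 0) − 0 = 0, so Ȟ^2 ≅ 0

Ȟ^0 ≅ Z^5,  Ȟ^1 ≅ 0,  Ȟ^2 ≅ 0


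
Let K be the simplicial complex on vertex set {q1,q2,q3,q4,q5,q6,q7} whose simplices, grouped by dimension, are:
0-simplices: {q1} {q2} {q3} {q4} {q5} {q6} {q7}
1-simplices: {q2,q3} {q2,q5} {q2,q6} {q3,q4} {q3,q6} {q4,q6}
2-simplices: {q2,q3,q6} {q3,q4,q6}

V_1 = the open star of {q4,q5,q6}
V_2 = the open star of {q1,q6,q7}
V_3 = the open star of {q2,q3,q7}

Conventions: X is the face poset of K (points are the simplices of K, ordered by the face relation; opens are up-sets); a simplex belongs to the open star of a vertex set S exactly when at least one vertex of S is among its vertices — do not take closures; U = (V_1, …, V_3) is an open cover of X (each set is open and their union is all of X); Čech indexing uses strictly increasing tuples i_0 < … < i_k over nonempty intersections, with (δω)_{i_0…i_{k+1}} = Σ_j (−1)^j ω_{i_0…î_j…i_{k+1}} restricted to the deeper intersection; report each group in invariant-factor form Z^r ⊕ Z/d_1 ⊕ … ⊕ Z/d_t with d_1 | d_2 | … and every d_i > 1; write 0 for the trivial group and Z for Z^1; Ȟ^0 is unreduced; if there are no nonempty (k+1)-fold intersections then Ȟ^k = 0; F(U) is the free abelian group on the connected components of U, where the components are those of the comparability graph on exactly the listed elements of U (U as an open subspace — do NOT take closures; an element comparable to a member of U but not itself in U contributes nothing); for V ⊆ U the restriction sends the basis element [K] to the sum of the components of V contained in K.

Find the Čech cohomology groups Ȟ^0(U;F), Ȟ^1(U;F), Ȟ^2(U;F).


Ȟ^0 ≅ Z^3,  Ȟ^1 ≅ 0,  Ȟ^2 ≅ 0

nonempty overlaps:
  V1={{q4},{q5},{q6},{q2,q5},{q2,q6},{q3,q4},{q3,q6},{q4,q6},{q2,q3,q6},{q3,q4,q6}} V2={{q1},{q6},{q7},{q2,q6},{q3,q6},{q4,q6},{q2,q3,q6},{q3,q4,q6}} V3={{q2},{q3},{q7},{q2,q3},{q2,q5},{q2,q6},{q3,q4},{q3,q6},{q2,q3,q6},{q3,q4,q6}}
  V12={{q6},{q2,q6},{q3,q6},{q4,q6},{q2,q3,q6},{q3,q4,q6}} V13={{q2,q5},{q2,q6},{q3,q4},{q3,q6},{q2,q3,q6},{q3,q4,q6}} V23={{q7},{q2,q6},{q3,q6},{q2,q3,q6},{q3,q4,q6}}
  V123={{q2,q6},{q3,q6},{q2,q3,q6},{q3,q4,q6}}
components per intersection:
  V1: {{q4},{q6},{q2,q6},{q3,q4},{q3,q6},{q4,q6},{q2,q3,q6},{q3,q4,q6}} {{q5},{q2,q5}}
  V2: {{q1}} {{q6},{q2,q6},{q3,q6},{q4,q6},{q2,q3,q6},{q3,q4,q6}} {{q7}}
  V3: {{q2},{q3},{q2,q3},{q2,q5},{q2,q6},{q3,q4},{q3,q6},{q2,q3,q6},{q3,q4,q6}} {{q7}}
  V12: {{q6},{q2,q6},{q3,q6},{q4,q6},{q2,q3,q6},{q3,q4,q6}}
  V13: {{q2,q5}} {{q2,q6},{q3,q4},{q3,q6},{q2,q3,q6},{q3,q4,q6}}
  V23: {{q7}} {{q2,q6},{q3,q6},{q2,q3,q6},{q3,q4,q6}}
  V123: {{q2,q6},{q3,q6},{q2,q3,q6},{q3,q4,q6}}
C dims 7,5,1; δ0: rk 4, SNF 1^4; δ1: rk 1, SNF 1^1
degree 0: 7−4−0 = 3 → Ȟ^0 ≅ Z^3
degree 1: 5−1−4 = 0 → Ȟ^1 ≅ 0
degree 2: 1−0−1 = 0 → Ȟ^2 ≅ 0


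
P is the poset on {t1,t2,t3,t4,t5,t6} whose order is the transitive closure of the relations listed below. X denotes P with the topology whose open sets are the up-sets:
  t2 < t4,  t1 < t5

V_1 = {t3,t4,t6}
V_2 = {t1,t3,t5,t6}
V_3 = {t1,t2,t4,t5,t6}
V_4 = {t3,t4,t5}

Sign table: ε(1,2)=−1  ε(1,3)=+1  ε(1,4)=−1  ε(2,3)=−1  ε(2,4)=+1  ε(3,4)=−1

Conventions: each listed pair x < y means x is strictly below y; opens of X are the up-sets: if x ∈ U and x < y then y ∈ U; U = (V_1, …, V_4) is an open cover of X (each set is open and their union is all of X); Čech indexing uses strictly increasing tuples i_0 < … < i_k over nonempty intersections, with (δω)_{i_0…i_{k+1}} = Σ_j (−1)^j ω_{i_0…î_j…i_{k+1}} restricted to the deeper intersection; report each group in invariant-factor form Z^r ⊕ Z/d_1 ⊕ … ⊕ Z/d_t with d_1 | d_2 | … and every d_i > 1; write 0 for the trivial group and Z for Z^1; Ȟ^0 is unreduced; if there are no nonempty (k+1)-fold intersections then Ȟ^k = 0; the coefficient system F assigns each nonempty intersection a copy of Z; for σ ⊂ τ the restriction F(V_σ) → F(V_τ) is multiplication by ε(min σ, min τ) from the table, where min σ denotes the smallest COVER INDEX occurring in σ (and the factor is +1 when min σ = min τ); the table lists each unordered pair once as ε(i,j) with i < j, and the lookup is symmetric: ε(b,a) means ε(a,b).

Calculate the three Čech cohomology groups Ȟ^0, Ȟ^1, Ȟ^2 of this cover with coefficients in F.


Ȟ^0 ≅ Z, Ȟ^1 ≅ 0, Ȟ^2 ≅ Z

intersection data:
  V12={t3,t6} V13={t4,t6} V14={t3,t4} V23={t1,t5,t6} V24={t3,t5} V34={t4,t5}
  V123={t6} V124={t3} V134={t4} V234={t5}
C dims 4,6,4; δ0: rk 3, SNF 1^3; δ1: rk 3, SNF 1^3
Ȟ^0 = (4 − 3) − 0 = 1, so Ȟ^0 ≅ Z
Ȟ^1 = (6 − 3) − 3 = 0, so Ȟ^1 ≅ 0
Ȟ^2 = (4 − 0) − 3 = 1, so Ȟ^2 ≅ Z


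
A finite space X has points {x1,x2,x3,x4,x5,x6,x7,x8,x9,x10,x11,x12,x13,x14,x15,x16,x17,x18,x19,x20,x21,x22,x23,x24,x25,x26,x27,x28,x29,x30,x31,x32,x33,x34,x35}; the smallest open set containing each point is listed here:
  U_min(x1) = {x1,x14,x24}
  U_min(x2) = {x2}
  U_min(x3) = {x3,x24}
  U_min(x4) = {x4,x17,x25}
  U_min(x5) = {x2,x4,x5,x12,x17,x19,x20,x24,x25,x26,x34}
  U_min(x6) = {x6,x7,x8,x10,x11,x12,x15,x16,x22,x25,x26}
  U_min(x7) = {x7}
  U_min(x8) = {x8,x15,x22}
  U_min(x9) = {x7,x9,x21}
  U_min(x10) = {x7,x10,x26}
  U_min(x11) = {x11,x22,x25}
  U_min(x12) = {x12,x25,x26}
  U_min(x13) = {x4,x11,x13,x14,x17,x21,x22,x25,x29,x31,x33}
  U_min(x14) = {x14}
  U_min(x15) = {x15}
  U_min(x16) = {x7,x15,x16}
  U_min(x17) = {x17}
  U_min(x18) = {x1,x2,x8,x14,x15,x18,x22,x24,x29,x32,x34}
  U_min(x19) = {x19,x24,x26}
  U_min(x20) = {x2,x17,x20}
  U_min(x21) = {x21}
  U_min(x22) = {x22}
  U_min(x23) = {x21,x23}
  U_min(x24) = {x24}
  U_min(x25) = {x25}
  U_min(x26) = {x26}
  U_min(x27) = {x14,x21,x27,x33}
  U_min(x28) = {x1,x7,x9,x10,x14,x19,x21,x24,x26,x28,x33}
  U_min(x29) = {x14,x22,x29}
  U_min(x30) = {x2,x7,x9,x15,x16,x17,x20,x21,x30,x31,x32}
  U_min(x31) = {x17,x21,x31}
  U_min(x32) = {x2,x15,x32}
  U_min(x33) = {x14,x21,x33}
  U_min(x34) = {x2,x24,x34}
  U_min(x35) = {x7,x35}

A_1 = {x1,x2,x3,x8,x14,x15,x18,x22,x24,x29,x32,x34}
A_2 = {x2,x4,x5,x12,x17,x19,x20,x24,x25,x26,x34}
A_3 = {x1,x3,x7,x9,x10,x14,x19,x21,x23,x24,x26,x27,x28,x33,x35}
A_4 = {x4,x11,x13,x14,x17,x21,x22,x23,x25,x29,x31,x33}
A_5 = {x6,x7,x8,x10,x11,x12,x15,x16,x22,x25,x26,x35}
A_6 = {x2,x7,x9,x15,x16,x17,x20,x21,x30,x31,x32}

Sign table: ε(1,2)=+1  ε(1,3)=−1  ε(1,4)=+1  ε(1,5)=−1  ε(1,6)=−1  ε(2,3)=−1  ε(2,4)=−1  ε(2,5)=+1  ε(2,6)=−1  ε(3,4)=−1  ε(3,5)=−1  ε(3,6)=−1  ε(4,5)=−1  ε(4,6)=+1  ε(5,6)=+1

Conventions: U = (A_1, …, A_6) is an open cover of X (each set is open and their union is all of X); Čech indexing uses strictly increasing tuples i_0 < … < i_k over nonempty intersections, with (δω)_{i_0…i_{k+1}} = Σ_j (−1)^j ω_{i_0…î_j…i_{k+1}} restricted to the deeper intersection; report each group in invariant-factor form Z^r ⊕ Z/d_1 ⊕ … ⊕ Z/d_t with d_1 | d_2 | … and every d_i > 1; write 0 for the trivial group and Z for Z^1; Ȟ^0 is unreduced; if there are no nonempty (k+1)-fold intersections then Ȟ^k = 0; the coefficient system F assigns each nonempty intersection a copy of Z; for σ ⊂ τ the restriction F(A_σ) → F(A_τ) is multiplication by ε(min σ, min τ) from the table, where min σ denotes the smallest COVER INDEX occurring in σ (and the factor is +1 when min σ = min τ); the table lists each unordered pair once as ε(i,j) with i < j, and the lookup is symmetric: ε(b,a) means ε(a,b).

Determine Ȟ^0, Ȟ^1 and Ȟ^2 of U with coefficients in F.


Ȟ^0 = 0; Ȟ^1 = Z/2; Ȟ^2 = Z

nerve simplices:
  A12={x2,x24,x34} A13={x1,x3,x14,x24} A14={x14,x22,x29} A15={x8,x15,x22} A16={x2,x15,x32} A23={x19,x24,x26} A24={x4,x17,x25} A25={x12,x25,x26} A26={x2,x17,x20} A34={x14,x21,x23,x33} A35={x7,x10,x26,x35} A36={x7,x9,x21} A45={x11,x22,x25} A46={x17,x21,x31} A56={x7,x15,x16}
  A123={x24} A126={x2} A134={x14} A145={x22} A156={x15} A235={x26} A245={x25} A246={x17} A346={x21} A356={x7}
C dims 6,15,10; δ0: rk 6, SNF 1^5·2; δ1: rk 9, SNF 1^9
degree 0: 6−6−0 = 0 → Ȟ^0 ≅ 0
degree 1: 15−9−6 = 0 plus torsion [2] → Ȟ^1 ≅ Z/2
degree 2: 10−0−9 = 1 → Ȟ^2 ≅ Z


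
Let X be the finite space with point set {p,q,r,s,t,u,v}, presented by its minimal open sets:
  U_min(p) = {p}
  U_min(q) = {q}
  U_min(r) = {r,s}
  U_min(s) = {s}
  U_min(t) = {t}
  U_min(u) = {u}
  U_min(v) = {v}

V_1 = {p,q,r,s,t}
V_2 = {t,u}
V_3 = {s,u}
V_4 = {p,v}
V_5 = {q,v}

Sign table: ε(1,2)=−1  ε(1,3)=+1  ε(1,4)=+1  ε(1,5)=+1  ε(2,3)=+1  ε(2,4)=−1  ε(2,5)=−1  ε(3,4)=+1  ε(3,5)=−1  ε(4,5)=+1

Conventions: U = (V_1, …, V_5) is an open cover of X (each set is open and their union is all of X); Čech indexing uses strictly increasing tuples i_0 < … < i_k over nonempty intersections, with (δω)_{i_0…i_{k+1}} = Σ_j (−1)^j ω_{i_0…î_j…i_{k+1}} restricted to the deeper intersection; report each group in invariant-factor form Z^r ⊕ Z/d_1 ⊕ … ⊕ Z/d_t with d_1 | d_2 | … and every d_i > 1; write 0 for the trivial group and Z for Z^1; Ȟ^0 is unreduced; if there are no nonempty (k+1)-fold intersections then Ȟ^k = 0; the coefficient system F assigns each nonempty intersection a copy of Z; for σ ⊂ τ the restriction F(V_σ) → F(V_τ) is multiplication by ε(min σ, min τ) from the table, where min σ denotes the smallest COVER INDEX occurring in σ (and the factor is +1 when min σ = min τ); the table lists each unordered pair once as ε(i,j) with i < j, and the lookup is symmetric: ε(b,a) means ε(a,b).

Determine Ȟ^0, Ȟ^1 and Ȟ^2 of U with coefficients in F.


nerve simplices:
  V12={t} V13={s} V14={p} V15={q} V23={u} V45={v}
C dims 5,6; δ0: rk 5, SNF 1^4·2
degree 0: 5−5−0 = 0 → Ȟ^0 ≅ 0
degree 1: 6−0−5 = 1 plus torsion [2] → Ȟ^1 ≅ Z ⊕ Z/2
degree 2: 0−0−0 = 0 → Ȟ^2 ≅ 0

Ȟ^0 = 0, Ȟ^1 = Z ⊕ Z/2, Ȟ^2 = 0


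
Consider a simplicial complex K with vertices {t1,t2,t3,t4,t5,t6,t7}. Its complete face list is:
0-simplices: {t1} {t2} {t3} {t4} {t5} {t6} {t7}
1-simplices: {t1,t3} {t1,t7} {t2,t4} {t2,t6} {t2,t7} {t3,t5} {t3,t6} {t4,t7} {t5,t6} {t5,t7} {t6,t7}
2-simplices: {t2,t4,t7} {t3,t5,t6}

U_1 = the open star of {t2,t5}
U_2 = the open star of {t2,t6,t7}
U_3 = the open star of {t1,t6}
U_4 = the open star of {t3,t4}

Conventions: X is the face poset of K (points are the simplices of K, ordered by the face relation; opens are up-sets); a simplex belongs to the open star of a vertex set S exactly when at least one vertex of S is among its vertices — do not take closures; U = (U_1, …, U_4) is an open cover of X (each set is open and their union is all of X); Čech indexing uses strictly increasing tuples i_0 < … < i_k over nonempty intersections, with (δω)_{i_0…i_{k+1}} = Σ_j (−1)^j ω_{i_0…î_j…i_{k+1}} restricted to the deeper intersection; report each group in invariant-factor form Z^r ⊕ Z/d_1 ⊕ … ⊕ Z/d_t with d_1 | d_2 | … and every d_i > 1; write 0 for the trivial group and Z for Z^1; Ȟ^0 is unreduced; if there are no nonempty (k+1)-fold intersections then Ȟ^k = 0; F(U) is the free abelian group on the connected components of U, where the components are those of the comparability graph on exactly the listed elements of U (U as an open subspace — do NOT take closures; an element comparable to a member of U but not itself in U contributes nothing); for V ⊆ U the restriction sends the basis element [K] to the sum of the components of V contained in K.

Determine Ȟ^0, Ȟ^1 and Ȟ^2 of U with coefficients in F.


nonempty intersections:
  U1={{t2},{t5},{t2,t4},{t2,t6},{t2,t7},{t3,t5},{t5,t6},{t5,t7},{t2,t4,t7},{t3,t5,t6}} U2={{t2},{t6},{t7},{t1,t7},{t2,t4},{t2,t6},{t2,t7},{t3,t6},{t4,t7},{t5,t6},{t5,t7},{t6,t7},{t2,t4,t7},{t3,t5,t6}} U3={{t1},{t6},{t1,t3},{t1,t7},{t2,t6},{t3,t6},{t5,t6},{t6,t7},{t3,t5,t6}} U4={{t3},{t4},{t1,t3},{t2,t4},{t3,t5},{t3,t6},{t4,t7},{t2,t4,t7},{t3,t5,t6}}
  U12={{t2},{t2,t4},{t2,t6},{t2,t7},{t5,t6},{t5,t7},{t2,t4,t7},{t3,t5,t6}} U13={{t2,t6},{t5,t6},{t3,t5,t6}} U14={{t2,t4},{t3,t5},{t2,t4,t7},{t3,t5,t6}} U23={{t6},{t1,t7},{t2,t6},{t3,t6},{t5,t6},{t6,t7},{t3,t5,t6}} U24={{t2,t4},{t3,t6},{t4,t7},{t2,t4,t7},{t3,t5,t6}} U34={{t1,t3},{t3,t6},{t3,t5,t6}}
  U123={{t2,t6},{t5,t6},{t3,t5,t6}} U124={{t2,t4},{t2,t4,t7},{t3,t5,t6}} U134={{t3,t5,t6}} U234={{t3,t6},{t3,t5,t6}}
  U1234={{t3,t5,t6}}
components per intersection:
  U1: {{t2},{t2,t4},{t2,t6},{t2,t7},{t2,t4,t7}} {{t5},{t3,t5},{t5,t6},{t5,t7},{t3,t5,t6}}
  U2: {{t2},{t6},{t7},{t1,t7},{t2,t4},{t2,t6},{t2,t7},{t3,t6},{t4,t7},{t5,t6},{t5,t7},{t6,t7},{t2,t4,t7},{t3,t5,t6}}
  U3: {{t1},{t1,t3},{t1,t7}} {{t6},{t2,t6},{t3,t6},{t5,t6},{t6,t7},{t3,t5,t6}}
  U4: {{t3},{t1,t3},{t3,t5},{t3,t6},{t3,t5,t6}} {{t4},{t2,t4},{t4,t7},{t2,t4,t7}}
  U12: {{t2},{t2,t4},{t2,t6},{t2,t7},{t2,t4,t7}} {{t5,t6},{t3,t5,t6}} {{t5,t7}}
  U13: {{t2,t6}} {{t5,t6},{t3,t5,t6}}
  U14: {{t2,t4},{t2,t4,t7}} {{t3,t5},{t3,t5,t6}}
  U23: {{t6},{t2,t6},{t3,t6},{t5,t6},{t6,t7},{t3,t5,t6}} {{t1,t7}}
  U24: {{t2,t4},{t4,t7},{t2,t4,t7}} {{t3,t6},{t3,t5,t6}}
  U34: {{t1,t3}} {{t3,t6},{t3,t5,t6}}
  U123: {{t2,t6}} {{t5,t6},{t3,t5,t6}}
  U124: {{t2,t4},{t2,t4,t7}} {{t3,t5,t6}}
  U134: {{t3,t5,t6}}
  U234: {{t3,t6},{t3,t5,t6}}
  U1234: {{t3,t5,t6}}
C dims 7,13,6,1; δ0: rk 6, SNF 1^6; δ1: rk 5, SNF 1^5; δ2: rk 1, SNF 1^1
Ȟ^0: (7−6)−0=1 ⇒ Z
Ȟ^1: (13−5)−6=2 ⇒ Z^2
Ȟ^2: (6−1)−5=0 ⇒ 0

Ȟ^0 = Z,  Ȟ^1 = Z^2,  Ȟ^2 = 0


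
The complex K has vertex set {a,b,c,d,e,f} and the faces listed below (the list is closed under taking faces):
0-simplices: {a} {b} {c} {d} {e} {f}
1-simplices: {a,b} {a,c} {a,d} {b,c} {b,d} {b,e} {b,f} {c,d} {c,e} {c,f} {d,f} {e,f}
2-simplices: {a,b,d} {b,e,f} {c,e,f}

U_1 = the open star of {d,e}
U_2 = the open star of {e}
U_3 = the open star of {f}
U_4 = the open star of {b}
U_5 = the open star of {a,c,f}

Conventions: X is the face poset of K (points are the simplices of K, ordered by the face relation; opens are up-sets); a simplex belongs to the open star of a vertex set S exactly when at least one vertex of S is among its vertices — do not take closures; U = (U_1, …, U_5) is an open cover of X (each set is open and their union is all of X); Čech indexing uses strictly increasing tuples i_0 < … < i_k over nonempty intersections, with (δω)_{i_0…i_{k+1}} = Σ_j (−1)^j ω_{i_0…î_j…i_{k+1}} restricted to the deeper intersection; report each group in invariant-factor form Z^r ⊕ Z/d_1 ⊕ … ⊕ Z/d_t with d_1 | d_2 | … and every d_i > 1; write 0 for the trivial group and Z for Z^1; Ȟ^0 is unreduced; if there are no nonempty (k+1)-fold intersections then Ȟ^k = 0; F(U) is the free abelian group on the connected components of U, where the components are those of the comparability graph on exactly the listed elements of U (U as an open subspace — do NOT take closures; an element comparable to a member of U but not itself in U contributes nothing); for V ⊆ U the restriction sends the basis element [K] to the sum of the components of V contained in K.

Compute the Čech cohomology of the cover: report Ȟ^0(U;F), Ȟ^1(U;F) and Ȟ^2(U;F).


intersection data:
  U1={{d},{e},{a,d},{b,d},{b,e},{c,d},{c,e},{d,f},{e,f},{a,b,d},{b,e,f},{c,e,f}} U2={{e},{b,e},{c,e},{e,f},{b,e,f},{c,e,f}} U3={{f},{b,f},{c,f},{d,f},{e,f},{b,e,f},{c,e,f}} U4={{b},{a,b},{b,c},{b,d},{b,e},{b,f},{a,b,d},{b,e,f}} U5={{a},{c},{f},{a,b},{a,c},{a,d},{b,c},{b,f},{c,d},{c,e},{c,f},{d,f},{e,f},{a,b,d},{b,e,f},{c,e,f}}
  U12={{e},{b,e},{c,e},{e,f},{b,e,f},{c,e,f}} U13={{d,f},{e,f},{b,e,f},{c,e,f}} U14={{b,d},{b,e},{a,b,d},{b,e,f}} U15={{a,d},{c,d},{c,e},{d,f},{e,f},{a,b,d},{b,e,f},{c,e,f}} U23={{e,f},{b,e,f},{c,e,f}} U24={{b,e},{b,e,f}} U25={{c,e},{e,f},{b,e,f},{c,e,f}} U34={{b,f},{b,e,f}} U35={{f},{b,f},{c,f},{d,f},{e,f},{b,e,f},{c,e,f}} U45={{a,b},{b,c},{b,f},{a,b,d},{b,e,f}}
  U123={{e,f},{b,e,f},{c,e,f}} U124={{b,e},{b,e,f}} U125={{c,e},{e,f},{b,e,f},{c,e,f}} U134={{b,e,f}} U135={{d,f},{e,f},{b,e,f},{c,e,f}} U145={{a,b,d},{b,e,f}} U234={{b,e,f}} U235={{e,f},{b,e,f},{c,e,f}} U245={{b,e,f}} U345={{b,f},{b,e,f}}
  U1234={{b,e,f}} U1235={{e,f},{b,e,f},{c,e,f}} U1245={{b,e,f}} U1345={{b,e,f}} U2345={{b,e,f}}
  U12345={{b,e,f}}
components per intersection:
  U1: {{d},{a,d},{b,d},{c,d},{d,f},{a,b,d}} {{e},{b,e},{c,e},{e,f},{b,e,f},{c,e,f}}
  U2: {{e},{b,e},{c,e},{e,f},{b,e,f},{c,e,f}}
  U3: {{f},{b,f},{c,f},{d,f},{e,f},{b,e,f},{c,e,f}}
  U4: {{b},{a,b},{b,c},{b,d},{b,e},{b,f},{a,b,d},{b,e,f}}
  U5: {{a},{c},{f},{a,b},{a,c},{a,d},{b,c},{b,f},{c,d},{c,e},{c,f},{d,f},{e,f},{a,b,d},{b,e,f},{c,e,f}}
  U12: {{e},{b,e},{c,e},{e,f},{b,e,f},{c,e,f}}
  U13: {{d,f}} {{e,f},{b,e,f},{c,e,f}}
  U14: {{b,d},{a,b,d}} {{b,e},{b,e,f}}
  U15: {{a,d},{a,b,d}} {{c,d}} {{c,e},{e,f},{b,e,f},{c,e,f}} {{d,f}}
  U23: {{e,f},{b,e,f},{c,e,f}}
  U24: {{b,e},{b,e,f}}
  U25: {{c,e},{e,f},{b,e,f},{c,e,f}}
  U34: {{b,f},{b,e,f}}
  U35: {{f},{b,f},{c,f},{d,f},{e,f},{b,e,f},{c,e,f}}
  U45: {{a,b},{a,b,d}} {{b,c}} {{b,f},{b,e,f}}
  U123: {{e,f},{b,e,f},{c,e,f}}
  U124: {{b,e},{b,e,f}}
  U125: {{c,e},{e,f},{b,e,f},{c,e,f}}
  U134: {{b,e,f}}
  U135: {{d,f}} {{e,f},{b,e,f},{c,e,f}}
  U145: {{a,b,d}} {{b,e,f}}
  U234: {{b,e,f}}
  U235: {{e,f},{b,e,f},{c,e,f}}
  U245: {{b,e,f}}
  U345: {{b,f},{b,e,f}}
  U1234: {{b,e,f}}
  U1235: {{e,f},{b,e,f},{c,e,f}}
  U1245: {{b,e,f}}
  U1345: {{b,e,f}}
  U2345: {{b,e,f}}
  U12345: {{b,e,f}}
C dims 6,17,12,5; δ0: rk 5, SNF 1^5; δ1: rk 8, SNF 1^8; δ2: rk 4, SNF 1^4
Ȟ^0 = (6 − 5) − 0 = 1, so Ȟ^0 ≅ Z
Ȟ^1 = (17 − 8) − 5 = 4, so Ȟ^1 ≅ Z^4
Ȟ^2 = (12 − 4) − 8 = 0, so Ȟ^2 ≅ 0

Ȟ^0(U;F) ≅ Z, Ȟ^1(U;F) ≅ Z^4, Ȟ^2(U;F) ≅ 0


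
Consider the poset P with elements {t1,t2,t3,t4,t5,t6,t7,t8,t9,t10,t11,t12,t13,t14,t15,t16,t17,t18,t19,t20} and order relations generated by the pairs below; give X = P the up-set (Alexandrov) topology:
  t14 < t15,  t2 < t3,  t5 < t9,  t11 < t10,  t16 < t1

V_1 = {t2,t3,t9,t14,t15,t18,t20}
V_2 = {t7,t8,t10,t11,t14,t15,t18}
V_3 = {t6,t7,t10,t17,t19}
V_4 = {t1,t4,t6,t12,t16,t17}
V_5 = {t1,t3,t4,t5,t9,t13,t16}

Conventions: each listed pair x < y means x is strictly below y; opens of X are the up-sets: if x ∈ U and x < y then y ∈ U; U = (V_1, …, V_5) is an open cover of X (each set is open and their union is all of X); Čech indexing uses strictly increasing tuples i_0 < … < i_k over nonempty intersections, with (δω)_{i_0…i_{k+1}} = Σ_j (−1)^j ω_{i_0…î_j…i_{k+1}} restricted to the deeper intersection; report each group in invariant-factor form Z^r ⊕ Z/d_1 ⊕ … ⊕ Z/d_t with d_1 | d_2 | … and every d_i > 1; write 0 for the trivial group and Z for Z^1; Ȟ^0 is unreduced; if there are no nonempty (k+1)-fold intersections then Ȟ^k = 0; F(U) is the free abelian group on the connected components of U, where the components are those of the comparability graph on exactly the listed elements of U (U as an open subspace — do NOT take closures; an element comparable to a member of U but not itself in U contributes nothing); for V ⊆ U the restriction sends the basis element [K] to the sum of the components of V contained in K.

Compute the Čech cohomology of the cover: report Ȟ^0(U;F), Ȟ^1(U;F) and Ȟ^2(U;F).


nonempty overlaps:
  V12={t14,t15,t18} V15={t3,t9} V23={t7,t10} V34={t6,t17} V45={t1,t4,t16}
components per intersection:
  V1: {t2,t3} {t9} {t14,t15} {t18} {t20}
  V2: {t7} {t8} {t10,t11} {t14,t15} {t18}
  V3: {t6} {t7} {t10} {t17} {t19}
  V4: {t1,t16} {t4} {t6} {t12} {t17}
  V5: {t1,t16} {t3} {t4} {t5,t9} {t13}
  V12: {t14,t15} {t18}
  V15: {t3} {t9}
  V23: {t7} {t10}
  V34: {t6} {t17}
  V45: {t1,t16} {t4}
C dims 25,10; δ0: rk 10, SNF 1^10
degree 0: 25−10−0 = 15 → Ȟ^0 ≅ Z^15
degree 1: 10−0−10 = 0 → Ȟ^1 ≅ 0
degree 2: 0−0−0 = 0 → Ȟ^2 ≅ 0

Ȟ^0(U;F) ≅ Z^15, Ȟ^1(U;F) ≅ 0, Ȟ^2(U;F) ≅ 0


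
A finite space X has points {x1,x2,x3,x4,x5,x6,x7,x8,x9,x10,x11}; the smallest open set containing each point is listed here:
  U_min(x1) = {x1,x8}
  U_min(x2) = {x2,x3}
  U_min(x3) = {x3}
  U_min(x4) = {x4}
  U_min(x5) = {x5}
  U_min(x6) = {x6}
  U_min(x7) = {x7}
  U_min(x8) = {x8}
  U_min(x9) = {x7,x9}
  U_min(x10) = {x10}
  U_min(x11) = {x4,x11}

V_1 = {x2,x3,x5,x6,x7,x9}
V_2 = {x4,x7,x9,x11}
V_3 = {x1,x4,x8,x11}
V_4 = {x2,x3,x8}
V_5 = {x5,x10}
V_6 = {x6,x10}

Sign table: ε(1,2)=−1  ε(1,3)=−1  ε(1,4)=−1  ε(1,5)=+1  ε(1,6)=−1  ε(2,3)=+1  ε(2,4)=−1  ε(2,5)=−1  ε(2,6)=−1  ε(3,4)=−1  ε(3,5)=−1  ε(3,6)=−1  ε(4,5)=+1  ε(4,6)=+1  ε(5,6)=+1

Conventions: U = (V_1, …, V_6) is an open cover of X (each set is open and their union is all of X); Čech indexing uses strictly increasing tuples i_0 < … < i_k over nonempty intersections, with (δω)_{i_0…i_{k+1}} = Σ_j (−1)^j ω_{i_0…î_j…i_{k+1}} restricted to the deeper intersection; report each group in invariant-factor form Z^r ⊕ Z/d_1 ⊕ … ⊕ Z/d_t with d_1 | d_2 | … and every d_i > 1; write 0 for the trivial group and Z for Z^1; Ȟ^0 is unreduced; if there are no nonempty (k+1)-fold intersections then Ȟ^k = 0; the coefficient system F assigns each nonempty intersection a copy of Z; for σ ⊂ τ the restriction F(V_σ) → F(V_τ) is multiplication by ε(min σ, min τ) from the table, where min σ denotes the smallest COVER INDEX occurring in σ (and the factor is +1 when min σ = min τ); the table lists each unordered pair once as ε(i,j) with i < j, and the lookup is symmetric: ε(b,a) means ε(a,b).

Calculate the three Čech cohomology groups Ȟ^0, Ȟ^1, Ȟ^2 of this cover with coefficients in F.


Ȟ^0 = 0, Ȟ^1 = Z ⊕ Z/2 and Ȟ^2 = 0

intersection data:
  V12={x7,x9} V14={x2,x3} V15={x5} V16={x6} V23={x4,x11} V34={x8} V56={x10}
C dims 6,7; δ0: rk 6, SNF 1^5·2
Ȟ^0 = (6 − 6) − 0 = 0, so Ȟ^0 ≅ 0
Ȟ^1 = (7 − 0) − 6 = 1 plus torsion [2], so Ȟ^1 ≅ Z ⊕ Z/2
Ȟ^2 = (0 − 0) − 0 = 0, so Ȟ^2 ≅ 0


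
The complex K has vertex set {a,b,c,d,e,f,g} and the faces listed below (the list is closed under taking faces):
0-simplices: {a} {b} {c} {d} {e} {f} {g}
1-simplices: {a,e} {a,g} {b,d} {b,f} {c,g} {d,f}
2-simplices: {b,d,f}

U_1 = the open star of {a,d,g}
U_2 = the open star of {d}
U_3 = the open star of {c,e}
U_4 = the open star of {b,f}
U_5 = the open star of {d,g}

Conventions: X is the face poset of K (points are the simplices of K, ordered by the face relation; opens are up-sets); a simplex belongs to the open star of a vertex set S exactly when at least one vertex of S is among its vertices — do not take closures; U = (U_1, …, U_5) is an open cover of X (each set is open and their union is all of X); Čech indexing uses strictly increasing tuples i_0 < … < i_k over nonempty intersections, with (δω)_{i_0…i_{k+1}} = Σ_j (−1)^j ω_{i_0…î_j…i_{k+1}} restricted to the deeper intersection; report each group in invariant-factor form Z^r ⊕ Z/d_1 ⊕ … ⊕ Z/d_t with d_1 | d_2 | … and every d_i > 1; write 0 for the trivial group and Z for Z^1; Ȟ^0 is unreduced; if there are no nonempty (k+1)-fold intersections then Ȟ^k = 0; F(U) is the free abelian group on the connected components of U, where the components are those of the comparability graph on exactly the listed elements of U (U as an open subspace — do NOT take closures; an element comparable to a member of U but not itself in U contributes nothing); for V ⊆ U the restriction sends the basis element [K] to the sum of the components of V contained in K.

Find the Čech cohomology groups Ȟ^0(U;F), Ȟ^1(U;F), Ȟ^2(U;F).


nerve simplices:
  U1={{a},{d},{g},{a,e},{a,g},{b,d},{c,g},{d,f},{b,d,f}} U2={{d},{b,d},{d,f},{b,d,f}} U3={{c},{e},{a,e},{c,g}} U4={{b},{f},{b,d},{b,f},{d,f},{b,d,f}} U5={{d},{g},{a,g},{b,d},{c,g},{d,f},{b,d,f}}
  U12={{d},{b,d},{d,f},{b,d,f}} U13={{a,e},{c,g}} U14={{b,d},{d,f},{b,d,f}} U15={{d},{g},{a,g},{b,d},{c,g},{d,f},{b,d,f}} U24={{b,d},{d,f},{b,d,f}} U25={{d},{b,d},{d,f},{b,d,f}} U35={{c,g}} U45={{b,d},{d,f},{b,d,f}}
  U124={{b,d},{d,f},{b,d,f}} U125={{d},{b,d},{d,f},{b,d,f}} U135={{c,g}} U145={{b,d},{d,f},{b,d,f}} U245={{b,d},{d,f},{b,d,f}}
  U1245={{b,d},{d,f},{b,d,f}}
components per intersection:
  U1: {{a},{g},{a,e},{a,g},{c,g}} {{d},{b,d},{d,f},{b,d,f}}
  U2: {{d},{b,d},{d,f},{b,d,f}}
  U3: {{c},{c,g}} {{e},{a,e}}
  U4: {{b},{f},{b,d},{b,f},{d,f},{b,d,f}}
  U5: {{d},{b,d},{d,f},{b,d,f}} {{g},{a,g},{c,g}}
  U12: {{d},{b,d},{d,f},{b,d,f}}
  U13: {{a,e}} {{c,g}}
  U14: {{b,d},{d,f},{b,d,f}}
  U15: {{d},{b,d},{d,f},{b,d,f}} {{g},{a,g},{c,g}}
  U24: {{b,d},{d,f},{b,d,f}}
  U25: {{d},{b,d},{d,f},{b,d,f}}
  U35: {{c,g}}
  U45: {{b,d},{d,f},{b,d,f}}
  U124: {{b,d},{d,f},{b,d,f}}
  U125: {{d},{b,d},{d,f},{b,d,f}}
  U135: {{c,g}}
  U145: {{b,d},{d,f},{b,d,f}}
  U245: {{b,d},{d,f},{b,d,f}}
  U1245: {{b,d},{d,f},{b,d,f}}
C dims 8,10,5,1; δ0: rk 6, SNF 1^6; δ1: rk 4, SNF 1^4; δ2: rk 1, SNF 1^1
degree 0: 8−6−0 = 2 → Ȟ^0 ≅ Z^2
degree 1: 10−4−6 = 0 → Ȟ^1 ≅ 0
degree 2: 5−1−4 = 0 → Ȟ^2 ≅ 0

Ȟ^0 = Z^2,  Ȟ^1 = 0,  Ȟ^2 = 0


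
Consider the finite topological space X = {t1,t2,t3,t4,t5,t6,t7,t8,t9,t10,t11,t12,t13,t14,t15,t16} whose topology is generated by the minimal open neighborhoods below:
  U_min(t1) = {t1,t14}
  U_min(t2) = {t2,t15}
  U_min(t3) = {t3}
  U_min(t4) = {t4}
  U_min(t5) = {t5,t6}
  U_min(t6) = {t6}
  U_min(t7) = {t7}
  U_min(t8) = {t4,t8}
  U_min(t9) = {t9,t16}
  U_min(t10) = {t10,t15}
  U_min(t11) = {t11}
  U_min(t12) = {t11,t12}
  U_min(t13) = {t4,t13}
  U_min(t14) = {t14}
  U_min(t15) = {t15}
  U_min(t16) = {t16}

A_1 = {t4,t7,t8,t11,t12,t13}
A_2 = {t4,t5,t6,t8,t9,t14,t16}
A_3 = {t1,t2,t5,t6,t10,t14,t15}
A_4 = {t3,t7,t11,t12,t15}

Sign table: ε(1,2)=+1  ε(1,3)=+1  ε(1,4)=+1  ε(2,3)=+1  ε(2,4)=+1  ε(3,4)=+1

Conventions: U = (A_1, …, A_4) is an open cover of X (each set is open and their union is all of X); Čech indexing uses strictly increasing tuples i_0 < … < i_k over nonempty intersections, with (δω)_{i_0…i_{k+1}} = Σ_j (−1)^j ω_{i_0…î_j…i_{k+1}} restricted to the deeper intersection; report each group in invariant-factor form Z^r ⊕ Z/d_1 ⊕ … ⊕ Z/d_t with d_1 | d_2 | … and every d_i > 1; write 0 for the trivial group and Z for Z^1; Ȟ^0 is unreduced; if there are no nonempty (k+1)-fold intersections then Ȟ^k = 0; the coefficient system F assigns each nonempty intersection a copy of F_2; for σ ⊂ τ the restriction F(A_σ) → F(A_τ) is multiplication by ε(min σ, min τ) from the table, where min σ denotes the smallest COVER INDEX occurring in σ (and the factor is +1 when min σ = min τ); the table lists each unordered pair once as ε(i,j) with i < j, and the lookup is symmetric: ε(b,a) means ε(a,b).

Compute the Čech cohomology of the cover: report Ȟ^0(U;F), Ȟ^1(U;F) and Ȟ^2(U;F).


cover nerve:
  A12={t4,t8} A14={t7,t11,t12} A23={t5,t6,t14} A34={t15}
C dims 4,4; δ0: rk_F2 3
Ȟ^0: (4−3)−0=1 ⇒ Z/2
Ȟ^1: (4−0)−3=1 ⇒ Z/2
Ȟ^2: (0−0)−0=0 ⇒ 0

Ȟ^0 = Z/2, Ȟ^1 = Z/2, Ȟ^2 = 0


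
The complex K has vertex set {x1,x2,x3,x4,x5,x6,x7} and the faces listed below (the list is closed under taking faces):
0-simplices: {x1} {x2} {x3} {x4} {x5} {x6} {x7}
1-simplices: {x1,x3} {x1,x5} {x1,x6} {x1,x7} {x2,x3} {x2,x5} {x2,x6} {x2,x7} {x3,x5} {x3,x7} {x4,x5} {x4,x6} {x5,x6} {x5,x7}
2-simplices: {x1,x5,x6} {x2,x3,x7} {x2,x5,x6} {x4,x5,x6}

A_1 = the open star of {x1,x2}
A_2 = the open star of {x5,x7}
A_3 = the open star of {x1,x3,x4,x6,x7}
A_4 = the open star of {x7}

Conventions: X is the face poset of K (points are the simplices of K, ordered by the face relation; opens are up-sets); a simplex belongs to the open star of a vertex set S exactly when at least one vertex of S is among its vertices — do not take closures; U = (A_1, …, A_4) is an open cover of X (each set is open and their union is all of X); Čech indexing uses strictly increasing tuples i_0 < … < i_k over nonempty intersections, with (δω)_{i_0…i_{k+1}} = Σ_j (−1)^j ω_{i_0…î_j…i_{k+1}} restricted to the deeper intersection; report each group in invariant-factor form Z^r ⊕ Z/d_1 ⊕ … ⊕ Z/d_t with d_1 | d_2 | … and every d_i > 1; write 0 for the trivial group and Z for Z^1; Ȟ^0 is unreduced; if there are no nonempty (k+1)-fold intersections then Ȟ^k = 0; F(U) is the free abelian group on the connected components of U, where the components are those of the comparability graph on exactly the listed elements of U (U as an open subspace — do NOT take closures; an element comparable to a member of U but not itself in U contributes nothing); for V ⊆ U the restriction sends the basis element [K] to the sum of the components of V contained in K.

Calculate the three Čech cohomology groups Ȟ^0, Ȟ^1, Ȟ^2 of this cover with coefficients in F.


Ȟ^0(U;F) ≅ Z, Ȟ^1(U;F) ≅ Z^3 and Ȟ^2(U;F) ≅ 0

intersection data:
  A1={{x1},{x2},{x1,x3},{x1,x5},{x1,x6},{x1,x7},{x2,x3},{x2,x5},{x2,x6},{x2,x7},{x1,x5,x6},{x2,x3,x7},{x2,x5,x6}} A2={{x5},{x7},{x1,x5},{x1,x7},{x2,x5},{x2,x7},{x3,x5},{x3,x7},{x4,x5},{x5,x6},{x5,x7},{x1,x5,x6},{x2,x3,x7},{x2,x5,x6},{x4,x5,x6}} A3={{x1},{x3},{x4},{x6},{x7},{x1,x3},{x1,x5},{x1,x6},{x1,x7},{x2,x3},{x2,x6},{x2,x7},{x3,x5},{x3,x7},{x4,x5},{x4,x6},{x5,x6},{x5,x7},{x1,x5,x6},{x2,x3,x7},{x2,x5,x6},{x4,x5,x6}} A4={{x7},{x1,x7},{x2,x7},{x3,x7},{x5,x7},{x2,x3,x7}}
  A12={{x1,x5},{x1,x7},{x2,x5},{x2,x7},{x1,x5,x6},{x2,x3,x7},{x2,x5,x6}} A13={{x1},{x1,x3},{x1,x5},{x1,x6},{x1,x7},{x2,x3},{x2,x6},{x2,x7},{x1,x5,x6},{x2,x3,x7},{x2,x5,x6}} A14={{x1,x7},{x2,x7},{x2,x3,x7}} A23={{x7},{x1,x5},{x1,x7},{x2,x7},{x3,x5},{x3,x7},{x4,x5},{x5,x6},{x5,x7},{x1,x5,x6},{x2,x3,x7},{x2,x5,x6},{x4,x5,x6}} A24={{x7},{x1,x7},{x2,x7},{x3,x7},{x5,x7},{x2,x3,x7}} A34={{x7},{x1,x7},{x2,x7},{x3,x7},{x5,x7},{x2,x3,x7}}
  A123={{x1,x5},{x1,x7},{x2,x7},{x1,x5,x6},{x2,x3,x7},{x2,x5,x6}} A124={{x1,x7},{x2,x7},{x2,x3,x7}} A134={{x1,x7},{x2,x7},{x2,x3,x7}} A234={{x7},{x1,x7},{x2,x7},{x3,x7},{x5,x7},{x2,x3,x7}}
  A1234={{x1,x7},{x2,x7},{x2,x3,x7}}
components per intersection:
  A1: {{x1},{x1,x3},{x1,x5},{x1,x6},{x1,x7},{x1,x5,x6}} {{x2},{x2,x3},{x2,x5},{x2,x6},{x2,x7},{x2,x3,x7},{x2,x5,x6}}
  A2: {{x5},{x7},{x1,x5},{x1,x7},{x2,x5},{x2,x7},{x3,x5},{x3,x7},{x4,x5},{x5,x6},{x5,x7},{x1,x5,x6},{x2,x3,x7},{x2,x5,x6},{x4,x5,x6}}
  A3: {{x1},{x3},{x4},{x6},{x7},{x1,x3},{x1,x5},{x1,x6},{x1,x7},{x2,x3},{x2,x6},{x2,x7},{x3,x5},{x3,x7},{x4,x5},{x4,x6},{x5,x6},{x5,x7},{x1,x5,x6},{x2,x3,x7},{x2,x5,x6},{x4,x5,x6}}
  A4: {{x7},{x1,x7},{x2,x7},{x3,x7},{x5,x7},{x2,x3,x7}}
  A12: {{x1,x5},{x1,x5,x6}} {{x1,x7}} {{x2,x5},{x2,x5,x6}} {{x2,x7},{x2,x3,x7}}
  A13: {{x1},{x1,x3},{x1,x5},{x1,x6},{x1,x7},{x1,x5,x6}} {{x2,x3},{x2,x7},{x2,x3,x7}} {{x2,x6},{x2,x5,x6}}
  A14: {{x1,x7}} {{x2,x7},{x2,x3,x7}}
  A23: {{x7},{x1,x7},{x2,x7},{x3,x7},{x5,x7},{x2,x3,x7}} {{x1,x5},{x4,x5},{x5,x6},{x1,x5,x6},{x2,x5,x6},{x4,x5,x6}} {{x3,x5}}
  A24: {{x7},{x1,x7},{x2,x7},{x3,x7},{x5,x7},{x2,x3,x7}}
  A34: {{x7},{x1,x7},{x2,x7},{x3,x7},{x5,x7},{x2,x3,x7}}
  A123: {{x1,x5},{x1,x5,x6}} {{x1,x7}} {{x2,x7},{x2,x3,x7}} {{x2,x5,x6}}
  A124: {{x1,x7}} {{x2,x7},{x2,x3,x7}}
  A134: {{x1,x7}} {{x2,x7},{x2,x3,x7}}
  A234: {{x7},{x1,x7},{x2,x7},{x3,x7},{x5,x7},{x2,x3,x7}}
  A1234: {{x1,x7}} {{x2,x7},{x2,x3,x7}}
C dims 5,14,9,2; δ0: rk 4, SNF 1^4; δ1: rk 7, SNF 1^7; δ2: rk 2, SNF 1^2
Ȟ^0 = (5 − 4) − 0 = 1, so Ȟ^0 ≅ Z
Ȟ^1 = (14 − 7) − 4 = 3, so Ȟ^1 ≅ Z^3
Ȟ^2 = (9 − 2) − 7 = 0, so Ȟ^2 ≅ 0
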